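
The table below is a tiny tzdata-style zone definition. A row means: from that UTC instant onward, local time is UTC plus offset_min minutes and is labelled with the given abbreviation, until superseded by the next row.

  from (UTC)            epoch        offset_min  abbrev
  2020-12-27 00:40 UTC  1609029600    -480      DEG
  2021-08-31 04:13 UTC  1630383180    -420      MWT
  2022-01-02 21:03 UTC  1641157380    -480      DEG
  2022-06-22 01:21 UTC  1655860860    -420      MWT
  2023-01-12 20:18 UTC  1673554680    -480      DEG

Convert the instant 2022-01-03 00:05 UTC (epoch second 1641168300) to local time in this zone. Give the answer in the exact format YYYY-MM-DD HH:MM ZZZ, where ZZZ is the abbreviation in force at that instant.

Query: 2022-01-03 00:05 UTC
Rule 3/5 (DEG, -08:00): 2022-01-02 21:03 UTC ≤ query < 2022-06-22 01:21 UTC
0·60 + 5 - 480 = -475 min
-475 = -1·1440 + 965; 965 = 16·60 + 5 → 16:05, 2022-01-03 - 1 day = 2022-01-02
→ 2022-01-02 16:05 DEG

2022-01-02 16:05 DEG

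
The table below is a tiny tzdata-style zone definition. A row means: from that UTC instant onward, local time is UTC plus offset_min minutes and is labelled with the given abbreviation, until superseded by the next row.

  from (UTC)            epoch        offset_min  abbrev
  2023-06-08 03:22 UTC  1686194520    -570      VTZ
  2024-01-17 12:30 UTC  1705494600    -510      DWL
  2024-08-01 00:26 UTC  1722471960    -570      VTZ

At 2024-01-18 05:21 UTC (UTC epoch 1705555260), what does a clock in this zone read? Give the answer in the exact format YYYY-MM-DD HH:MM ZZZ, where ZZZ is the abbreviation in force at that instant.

Query: 2024-01-18 05:21 UTC
Rule 2/3 (DWL, -08:30): 2024-01-17 12:30 UTC ≤ query < 2024-08-01 00:26 UTC
5·60 + 21 - 510 = -189 min
-189 = -1·1440 + 1251; 1251 = 20·60 + 51 → 20:51, 2024-01-18 - 1 day = 2024-01-17
→ 2024-01-17 20:51 DWL

2024-01-17 20:51 DWL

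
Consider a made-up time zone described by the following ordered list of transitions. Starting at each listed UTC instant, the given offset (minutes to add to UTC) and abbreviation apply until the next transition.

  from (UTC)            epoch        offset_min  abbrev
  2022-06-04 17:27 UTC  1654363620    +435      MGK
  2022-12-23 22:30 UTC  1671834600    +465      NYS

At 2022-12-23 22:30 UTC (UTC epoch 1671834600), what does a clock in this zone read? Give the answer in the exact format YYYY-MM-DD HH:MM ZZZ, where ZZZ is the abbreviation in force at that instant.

2022-12-24 06:15 NYS

Query: 2022-12-23 22:30 UTC
Rule 2/2 (NYS, +07:45): 2022-12-23 22:30 UTC ≤ query < +∞
22·60 + 30 + 465 = 1815 min
1815 = 1·1440 + 375; 375 = 6·60 + 15 → 06:15, 2022-12-23 + 1 day = 2022-12-24
→ 2022-12-24 06:15 NYS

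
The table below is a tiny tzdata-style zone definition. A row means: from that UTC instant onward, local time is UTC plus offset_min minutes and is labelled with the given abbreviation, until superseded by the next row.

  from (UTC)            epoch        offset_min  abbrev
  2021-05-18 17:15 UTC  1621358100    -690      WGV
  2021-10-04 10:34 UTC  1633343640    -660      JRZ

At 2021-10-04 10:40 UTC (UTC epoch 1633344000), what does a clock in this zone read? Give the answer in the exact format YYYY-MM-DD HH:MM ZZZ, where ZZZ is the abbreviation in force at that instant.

2021-10-03 23:40 JRZ

Query: 2021-10-04 10:40 UTC
Rule 2/2 (JRZ, -11:00): 2021-10-04 10:34 UTC ≤ query < +∞
10·60 + 40 - 660 = -20 min
-20 = -1·1440 + 1420; 1420 = 23·60 + 40 → 23:40, 2021-10-04 - 1 day = 2021-10-03
→ 2021-10-03 23:40 JRZ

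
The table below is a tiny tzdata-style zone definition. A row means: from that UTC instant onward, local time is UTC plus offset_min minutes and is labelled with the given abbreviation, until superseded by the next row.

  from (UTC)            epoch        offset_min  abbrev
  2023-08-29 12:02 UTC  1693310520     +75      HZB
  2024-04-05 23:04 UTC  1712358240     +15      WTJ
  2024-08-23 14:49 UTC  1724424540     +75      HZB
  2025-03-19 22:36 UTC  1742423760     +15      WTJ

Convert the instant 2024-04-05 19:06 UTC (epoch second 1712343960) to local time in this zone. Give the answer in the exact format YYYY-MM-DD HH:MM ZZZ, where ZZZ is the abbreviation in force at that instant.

2024-04-05 20:21 HZB

Query: 2024-04-05 19:06 UTC
Rule 1/4 (HZB, +01:15): 2023-08-29 12:02 UTC ≤ query < 2024-04-05 23:04 UTC
19·60 + 6 + 75 = 1221 min
1221 = 0·1440 + 1221; 1221 = 20·60 + 21 → 20:21, same day
→ 2024-04-05 20:21 HZB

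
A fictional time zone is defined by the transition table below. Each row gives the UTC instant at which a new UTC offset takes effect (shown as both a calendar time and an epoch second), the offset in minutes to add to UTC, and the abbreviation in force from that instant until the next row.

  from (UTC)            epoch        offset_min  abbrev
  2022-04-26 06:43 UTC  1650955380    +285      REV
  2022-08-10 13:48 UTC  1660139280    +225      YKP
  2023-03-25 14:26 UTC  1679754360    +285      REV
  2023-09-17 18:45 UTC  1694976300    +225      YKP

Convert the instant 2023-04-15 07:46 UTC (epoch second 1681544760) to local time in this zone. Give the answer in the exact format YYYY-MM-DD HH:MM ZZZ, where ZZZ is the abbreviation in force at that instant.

Query: 2023-04-15 07:46 UTC
Rule 3/4 (REV, +04:45): 2023-03-25 14:26 UTC ≤ query < 2023-09-17 18:45 UTC
7·60 + 46 + 285 = 751 min
751 = 0·1440 + 751; 751 = 12·60 + 31 → 12:31, same day
→ 2023-04-15 12:31 REV

2023-04-15 12:31 REV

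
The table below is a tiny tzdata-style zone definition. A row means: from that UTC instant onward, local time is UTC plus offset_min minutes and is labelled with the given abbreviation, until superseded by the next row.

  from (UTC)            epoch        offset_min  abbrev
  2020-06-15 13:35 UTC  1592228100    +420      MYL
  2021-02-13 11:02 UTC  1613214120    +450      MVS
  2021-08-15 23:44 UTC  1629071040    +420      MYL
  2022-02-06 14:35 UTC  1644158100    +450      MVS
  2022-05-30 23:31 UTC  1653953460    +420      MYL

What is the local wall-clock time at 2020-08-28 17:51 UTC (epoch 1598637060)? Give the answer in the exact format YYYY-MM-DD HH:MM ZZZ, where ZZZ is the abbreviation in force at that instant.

Query: 2020-08-28 17:51 UTC
Rule 1/5 (MYL, +07:00): 2020-06-15 13:35 UTC ≤ query < 2021-02-13 11:02 UTC
17·60 + 51 + 420 = 1491 min
1491 = 1·1440 + 51; 51 = 0·60 + 51 → 00:51, 2020-08-28 + 1 day = 2020-08-29
→ 2020-08-29 00:51 MYL

2020-08-29 00:51 MYL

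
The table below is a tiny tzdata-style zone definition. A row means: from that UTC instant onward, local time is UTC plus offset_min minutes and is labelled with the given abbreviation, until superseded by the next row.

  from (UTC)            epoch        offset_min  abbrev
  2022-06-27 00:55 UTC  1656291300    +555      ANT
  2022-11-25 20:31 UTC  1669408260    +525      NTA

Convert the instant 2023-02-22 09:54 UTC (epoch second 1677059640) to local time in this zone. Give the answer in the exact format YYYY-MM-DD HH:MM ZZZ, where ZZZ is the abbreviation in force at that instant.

Query: 2023-02-22 09:54 UTC
Rule 2/2 (NTA, +08:45): 2022-11-25 20:31 UTC ≤ query < +∞
9·60 + 54 + 525 = 1119 min
1119 = 0·1440 + 1119; 1119 = 18·60 + 39 → 18:39, same day
→ 2023-02-22 18:39 NTA

2023-02-22 18:39 NTA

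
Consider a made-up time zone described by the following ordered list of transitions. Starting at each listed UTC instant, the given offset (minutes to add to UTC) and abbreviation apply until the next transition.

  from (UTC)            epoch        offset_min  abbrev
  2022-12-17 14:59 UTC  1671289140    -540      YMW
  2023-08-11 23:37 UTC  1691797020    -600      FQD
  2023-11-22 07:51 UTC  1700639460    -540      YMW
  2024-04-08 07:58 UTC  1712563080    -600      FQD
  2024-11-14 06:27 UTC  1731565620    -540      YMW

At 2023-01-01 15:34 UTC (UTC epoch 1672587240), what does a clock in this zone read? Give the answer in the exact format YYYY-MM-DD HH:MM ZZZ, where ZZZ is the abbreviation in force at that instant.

2023-01-01 06:34 YMW

Query: 2023-01-01 15:34 UTC
Rule 1/5 (YMW, -09:00): 2022-12-17 14:59 UTC ≤ query < 2023-08-11 23:37 UTC
15·60 + 34 - 540 = 394 min
394 = 0·1440 + 394; 394 = 6·60 + 34 → 06:34, same day
→ 2023-01-01 06:34 YMW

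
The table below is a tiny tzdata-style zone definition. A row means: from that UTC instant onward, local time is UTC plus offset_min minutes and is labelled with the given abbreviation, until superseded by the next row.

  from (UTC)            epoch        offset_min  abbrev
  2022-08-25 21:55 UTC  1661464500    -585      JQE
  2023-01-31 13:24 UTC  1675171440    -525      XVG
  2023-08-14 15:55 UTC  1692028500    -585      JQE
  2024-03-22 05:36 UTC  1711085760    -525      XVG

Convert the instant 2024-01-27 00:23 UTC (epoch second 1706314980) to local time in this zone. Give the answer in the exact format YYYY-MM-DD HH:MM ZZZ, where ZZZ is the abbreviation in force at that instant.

2024-01-26 14:38 JQE

Query: 2024-01-27 00:23 UTC
Rule 3/4 (JQE, -09:45): 2023-08-14 15:55 UTC ≤ query < 2024-03-22 05:36 UTC
0·60 + 23 - 585 = -562 min
-562 = -1·1440 + 878; 878 = 14·60 + 38 → 14:38, 2024-01-27 - 1 day = 2024-01-26
→ 2024-01-26 14:38 JQE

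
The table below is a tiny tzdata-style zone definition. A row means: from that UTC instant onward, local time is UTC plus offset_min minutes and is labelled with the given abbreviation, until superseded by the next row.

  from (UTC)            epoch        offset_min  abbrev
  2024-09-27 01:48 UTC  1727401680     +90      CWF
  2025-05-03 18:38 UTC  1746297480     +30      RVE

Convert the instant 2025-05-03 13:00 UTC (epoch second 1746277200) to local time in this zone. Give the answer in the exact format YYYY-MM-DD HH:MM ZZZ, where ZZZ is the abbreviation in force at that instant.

Query: 2025-05-03 13:00 UTC
Rule 1/2 (CWF, +01:30): 2024-09-27 01:48 UTC ≤ query < 2025-05-03 18:38 UTC
13·60 + 0 + 90 = 870 min
870 = 0·1440 + 870; 870 = 14·60 + 30 → 14:30, same day
→ 2025-05-03 14:30 CWF

2025-05-03 14:30 CWF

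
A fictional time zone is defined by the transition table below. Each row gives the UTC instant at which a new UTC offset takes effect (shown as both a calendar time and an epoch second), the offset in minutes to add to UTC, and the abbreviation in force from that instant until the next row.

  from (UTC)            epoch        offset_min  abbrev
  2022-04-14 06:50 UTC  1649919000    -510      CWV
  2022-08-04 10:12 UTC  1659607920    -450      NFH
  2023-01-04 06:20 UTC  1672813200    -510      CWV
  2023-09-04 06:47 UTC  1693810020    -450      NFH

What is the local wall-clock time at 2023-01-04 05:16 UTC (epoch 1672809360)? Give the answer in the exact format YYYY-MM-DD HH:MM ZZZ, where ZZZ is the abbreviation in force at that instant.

2023-01-03 21:46 NFH

Query: 2023-01-04 05:16 UTC
Rule 2/4 (NFH, -07:30): 2022-08-04 10:12 UTC ≤ query < 2023-01-04 06:20 UTC
5·60 + 16 - 450 = -134 min
-134 = -1·1440 + 1306; 1306 = 21·60 + 46 → 21:46, 2023-01-04 - 1 day = 2023-01-03
→ 2023-01-03 21:46 NFH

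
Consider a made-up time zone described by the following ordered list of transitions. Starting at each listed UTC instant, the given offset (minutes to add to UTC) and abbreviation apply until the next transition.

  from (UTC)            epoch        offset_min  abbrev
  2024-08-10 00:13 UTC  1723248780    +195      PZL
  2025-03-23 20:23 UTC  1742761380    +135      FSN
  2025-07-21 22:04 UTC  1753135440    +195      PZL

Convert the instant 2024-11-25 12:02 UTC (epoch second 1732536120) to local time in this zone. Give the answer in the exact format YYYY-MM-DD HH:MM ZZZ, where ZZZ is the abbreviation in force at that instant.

2024-11-25 15:17 PZL

Query: 2024-11-25 12:02 UTC
Rule 1/3 (PZL, +03:15): 2024-08-10 00:13 UTC ≤ query < 2025-03-23 20:23 UTC
12·60 + 2 + 195 = 917 min
917 = 0·1440 + 917; 917 = 15·60 + 17 → 15:17, same day
→ 2024-11-25 15:17 PZL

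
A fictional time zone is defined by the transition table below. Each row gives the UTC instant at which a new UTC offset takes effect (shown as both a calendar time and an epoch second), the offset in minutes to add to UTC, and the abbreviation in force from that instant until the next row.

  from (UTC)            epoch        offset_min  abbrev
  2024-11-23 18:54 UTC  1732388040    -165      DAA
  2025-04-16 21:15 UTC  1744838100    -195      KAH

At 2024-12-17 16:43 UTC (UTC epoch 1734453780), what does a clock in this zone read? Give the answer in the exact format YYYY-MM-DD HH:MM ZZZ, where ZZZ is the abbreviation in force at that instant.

2024-12-17 13:58 DAA

Query: 2024-12-17 16:43 UTC
Rule 1/2 (DAA, -02:45): 2024-11-23 18:54 UTC ≤ query < 2025-04-16 21:15 UTC
16·60 + 43 - 165 = 838 min
838 = 0·1440 + 838; 838 = 13·60 + 58 → 13:58, same day
→ 2024-12-17 13:58 DAA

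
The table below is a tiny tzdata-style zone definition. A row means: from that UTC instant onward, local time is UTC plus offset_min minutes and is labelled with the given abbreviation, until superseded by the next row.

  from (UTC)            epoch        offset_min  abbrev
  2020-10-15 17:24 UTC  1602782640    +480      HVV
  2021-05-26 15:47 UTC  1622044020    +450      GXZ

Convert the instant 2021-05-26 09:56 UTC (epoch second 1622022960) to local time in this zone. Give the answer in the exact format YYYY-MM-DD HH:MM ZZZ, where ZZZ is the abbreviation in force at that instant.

2021-05-26 17:56 HVV

Query: 2021-05-26 09:56 UTC
Rule 1/2 (HVV, +08:00): 2020-10-15 17:24 UTC ≤ query < 2021-05-26 15:47 UTC
9·60 + 56 + 480 = 1076 min
1076 = 0·1440 + 1076; 1076 = 17·60 + 56 → 17:56, same day
→ 2021-05-26 17:56 HVV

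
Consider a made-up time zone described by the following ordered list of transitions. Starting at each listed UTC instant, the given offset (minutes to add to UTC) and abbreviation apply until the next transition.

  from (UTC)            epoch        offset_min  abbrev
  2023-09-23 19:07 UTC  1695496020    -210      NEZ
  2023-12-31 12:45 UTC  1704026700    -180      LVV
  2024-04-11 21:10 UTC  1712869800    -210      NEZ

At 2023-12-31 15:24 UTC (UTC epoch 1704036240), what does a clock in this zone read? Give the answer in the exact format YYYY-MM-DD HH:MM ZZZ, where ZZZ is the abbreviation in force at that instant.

2023-12-31 12:24 LVV

Query: 2023-12-31 15:24 UTC
Rule 2/3 (LVV, -03:00): 2023-12-31 12:45 UTC ≤ query < 2024-04-11 21:10 UTC
15·60 + 24 - 180 = 744 min
744 = 0·1440 + 744; 744 = 12·60 + 24 → 12:24, same day
→ 2023-12-31 12:24 LVV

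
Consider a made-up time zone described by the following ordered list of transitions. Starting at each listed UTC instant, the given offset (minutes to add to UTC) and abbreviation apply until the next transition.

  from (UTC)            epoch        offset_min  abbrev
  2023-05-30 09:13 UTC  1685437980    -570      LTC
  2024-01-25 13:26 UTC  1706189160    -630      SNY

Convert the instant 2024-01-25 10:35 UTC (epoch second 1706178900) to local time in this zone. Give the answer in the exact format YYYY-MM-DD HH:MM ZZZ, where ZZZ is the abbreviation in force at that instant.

2024-01-25 01:05 LTC

Query: 2024-01-25 10:35 UTC
Rule 1/2 (LTC, -09:30): 2023-05-30 09:13 UTC ≤ query < 2024-01-25 13:26 UTC
10·60 + 35 - 570 = 65 min
65 = 0·1440 + 65; 65 = 1·60 + 5 → 01:05, same day
→ 2024-01-25 01:05 LTC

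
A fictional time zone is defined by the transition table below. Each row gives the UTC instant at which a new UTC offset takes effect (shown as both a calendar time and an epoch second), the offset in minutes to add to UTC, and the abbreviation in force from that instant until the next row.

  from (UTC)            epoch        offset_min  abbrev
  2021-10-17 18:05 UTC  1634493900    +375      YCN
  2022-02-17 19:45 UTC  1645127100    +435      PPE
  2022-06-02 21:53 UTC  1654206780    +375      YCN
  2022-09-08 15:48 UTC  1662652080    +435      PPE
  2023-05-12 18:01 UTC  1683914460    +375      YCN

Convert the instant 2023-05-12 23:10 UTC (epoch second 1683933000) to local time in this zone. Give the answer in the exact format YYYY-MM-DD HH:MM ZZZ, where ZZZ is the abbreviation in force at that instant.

2023-05-13 05:25 YCN

Query: 2023-05-12 23:10 UTC
Rule 5/5 (YCN, +06:15): 2023-05-12 18:01 UTC ≤ query < +∞
23·60 + 10 + 375 = 1765 min
1765 = 1·1440 + 325; 325 = 5·60 + 25 → 05:25, 2023-05-12 + 1 day = 2023-05-13
→ 2023-05-13 05:25 YCN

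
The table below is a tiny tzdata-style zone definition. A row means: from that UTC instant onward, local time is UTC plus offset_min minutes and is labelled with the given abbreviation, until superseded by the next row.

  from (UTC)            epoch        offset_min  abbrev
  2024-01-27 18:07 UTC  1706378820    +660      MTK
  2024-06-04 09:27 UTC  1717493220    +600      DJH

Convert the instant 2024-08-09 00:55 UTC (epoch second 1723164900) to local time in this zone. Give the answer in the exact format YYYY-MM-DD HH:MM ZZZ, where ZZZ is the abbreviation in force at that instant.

Query: 2024-08-09 00:55 UTC
Rule 2/2 (DJH, +10:00): 2024-06-04 09:27 UTC ≤ query < +∞
0·60 + 55 + 600 = 655 min
655 = 0·1440 + 655; 655 = 10·60 + 55 → 10:55, same day
→ 2024-08-09 10:55 DJH

2024-08-09 10:55 DJH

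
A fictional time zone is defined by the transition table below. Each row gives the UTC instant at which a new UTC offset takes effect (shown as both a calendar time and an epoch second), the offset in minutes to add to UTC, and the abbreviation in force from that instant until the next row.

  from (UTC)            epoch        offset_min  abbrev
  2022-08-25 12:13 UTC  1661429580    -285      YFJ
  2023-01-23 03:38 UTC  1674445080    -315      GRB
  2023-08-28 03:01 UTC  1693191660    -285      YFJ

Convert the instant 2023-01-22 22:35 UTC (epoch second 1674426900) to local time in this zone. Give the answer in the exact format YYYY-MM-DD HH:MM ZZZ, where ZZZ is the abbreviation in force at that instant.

Query: 2023-01-22 22:35 UTC
Rule 1/3 (YFJ, -04:45): 2022-08-25 12:13 UTC ≤ query < 2023-01-23 03:38 UTC
22·60 + 35 - 285 = 1070 min
1070 = 0·1440 + 1070; 1070 = 17·60 + 50 → 17:50, same day
→ 2023-01-22 17:50 YFJ

2023-01-22 17:50 YFJ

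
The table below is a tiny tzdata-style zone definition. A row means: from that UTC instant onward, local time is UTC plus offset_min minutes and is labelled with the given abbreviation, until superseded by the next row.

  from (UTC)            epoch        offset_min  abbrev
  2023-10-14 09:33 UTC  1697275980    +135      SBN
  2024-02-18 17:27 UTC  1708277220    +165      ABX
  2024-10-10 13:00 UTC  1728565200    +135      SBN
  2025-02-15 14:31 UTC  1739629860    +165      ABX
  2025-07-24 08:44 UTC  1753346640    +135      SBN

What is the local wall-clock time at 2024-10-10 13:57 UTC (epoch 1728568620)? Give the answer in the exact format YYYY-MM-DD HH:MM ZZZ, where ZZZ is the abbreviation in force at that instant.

Query: 2024-10-10 13:57 UTC
Rule 3/5 (SBN, +02:15): 2024-10-10 13:00 UTC ≤ query < 2025-02-15 14:31 UTC
13·60 + 57 + 135 = 972 min
972 = 0·1440 + 972; 972 = 16·60 + 12 → 16:12, same day
→ 2024-10-10 16:12 SBN

2024-10-10 16:12 SBN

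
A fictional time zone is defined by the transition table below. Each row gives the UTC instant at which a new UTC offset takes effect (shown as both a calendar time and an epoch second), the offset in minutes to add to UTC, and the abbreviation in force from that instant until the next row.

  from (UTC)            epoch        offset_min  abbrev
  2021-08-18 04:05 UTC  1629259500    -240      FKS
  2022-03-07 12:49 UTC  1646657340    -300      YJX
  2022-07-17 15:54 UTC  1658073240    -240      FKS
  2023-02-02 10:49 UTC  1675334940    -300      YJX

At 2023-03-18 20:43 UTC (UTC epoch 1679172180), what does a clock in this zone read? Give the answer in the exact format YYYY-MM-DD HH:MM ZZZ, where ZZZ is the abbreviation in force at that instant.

Query: 2023-03-18 20:43 UTC
Rule 4/4 (YJX, -05:00): 2023-02-02 10:49 UTC ≤ query < +∞
20·60 + 43 - 300 = 943 min
943 = 0·1440 + 943; 943 = 15·60 + 43 → 15:43, same day
→ 2023-03-18 15:43 YJX

2023-03-18 15:43 YJX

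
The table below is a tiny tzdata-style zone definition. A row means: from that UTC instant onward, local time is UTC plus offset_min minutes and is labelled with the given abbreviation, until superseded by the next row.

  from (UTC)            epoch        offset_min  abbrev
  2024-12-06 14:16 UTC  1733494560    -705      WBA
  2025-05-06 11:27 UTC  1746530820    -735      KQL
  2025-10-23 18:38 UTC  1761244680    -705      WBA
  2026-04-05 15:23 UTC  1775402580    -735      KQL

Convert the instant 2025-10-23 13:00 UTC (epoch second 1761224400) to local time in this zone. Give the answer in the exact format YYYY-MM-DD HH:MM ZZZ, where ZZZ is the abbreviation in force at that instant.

Query: 2025-10-23 13:00 UTC
Rule 2/4 (KQL, -12:15): 2025-05-06 11:27 UTC ≤ query < 2025-10-23 18:38 UTC
13·60 + 0 - 735 = 45 min
45 = 0·1440 + 45; 45 = 0·60 + 45 → 00:45, same day
→ 2025-10-23 00:45 KQL

2025-10-23 00:45 KQL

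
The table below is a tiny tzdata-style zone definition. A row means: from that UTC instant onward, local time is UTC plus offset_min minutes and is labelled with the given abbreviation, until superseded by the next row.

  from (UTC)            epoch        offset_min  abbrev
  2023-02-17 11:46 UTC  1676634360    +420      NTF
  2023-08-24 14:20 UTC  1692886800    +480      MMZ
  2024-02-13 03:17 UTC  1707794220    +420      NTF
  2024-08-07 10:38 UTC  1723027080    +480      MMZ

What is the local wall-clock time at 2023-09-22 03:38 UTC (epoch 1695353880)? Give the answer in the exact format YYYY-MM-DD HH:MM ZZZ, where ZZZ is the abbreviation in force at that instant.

2023-09-22 11:38 MMZ

Query: 2023-09-22 03:38 UTC
Rule 2/4 (MMZ, +08:00): 2023-08-24 14:20 UTC ≤ query < 2024-02-13 03:17 UTC
3·60 + 38 + 480 = 698 min
698 = 0·1440 + 698; 698 = 11·60 + 38 → 11:38, same day
→ 2023-09-22 11:38 MMZ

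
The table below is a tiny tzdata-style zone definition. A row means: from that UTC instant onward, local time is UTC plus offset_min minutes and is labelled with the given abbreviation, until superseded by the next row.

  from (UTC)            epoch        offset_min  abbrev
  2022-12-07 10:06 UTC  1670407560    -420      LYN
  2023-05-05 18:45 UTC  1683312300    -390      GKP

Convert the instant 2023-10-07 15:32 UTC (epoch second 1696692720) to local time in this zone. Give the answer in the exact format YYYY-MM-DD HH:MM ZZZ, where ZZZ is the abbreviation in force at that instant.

2023-10-07 09:02 GKP

Query: 2023-10-07 15:32 UTC
Rule 2/2 (GKP, -06:30): 2023-05-05 18:45 UTC ≤ query < +∞
15·60 + 32 - 390 = 542 min
542 = 0·1440 + 542; 542 = 9·60 + 2 → 09:02, same day
→ 2023-10-07 09:02 GKP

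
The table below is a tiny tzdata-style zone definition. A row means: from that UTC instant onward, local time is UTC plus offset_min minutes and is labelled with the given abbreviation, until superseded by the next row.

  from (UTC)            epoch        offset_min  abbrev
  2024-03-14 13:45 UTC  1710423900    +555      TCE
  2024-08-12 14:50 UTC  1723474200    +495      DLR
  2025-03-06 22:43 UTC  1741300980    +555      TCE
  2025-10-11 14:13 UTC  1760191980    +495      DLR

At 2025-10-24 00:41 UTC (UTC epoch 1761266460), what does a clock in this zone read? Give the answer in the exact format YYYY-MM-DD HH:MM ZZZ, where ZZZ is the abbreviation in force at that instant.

Query: 2025-10-24 00:41 UTC
Rule 4/4 (DLR, +08:15): 2025-10-11 14:13 UTC ≤ query < +∞
0·60 + 41 + 495 = 536 min
536 = 0·1440 + 536; 536 = 8·60 + 56 → 08:56, same day
→ 2025-10-24 08:56 DLR

2025-10-24 08:56 DLR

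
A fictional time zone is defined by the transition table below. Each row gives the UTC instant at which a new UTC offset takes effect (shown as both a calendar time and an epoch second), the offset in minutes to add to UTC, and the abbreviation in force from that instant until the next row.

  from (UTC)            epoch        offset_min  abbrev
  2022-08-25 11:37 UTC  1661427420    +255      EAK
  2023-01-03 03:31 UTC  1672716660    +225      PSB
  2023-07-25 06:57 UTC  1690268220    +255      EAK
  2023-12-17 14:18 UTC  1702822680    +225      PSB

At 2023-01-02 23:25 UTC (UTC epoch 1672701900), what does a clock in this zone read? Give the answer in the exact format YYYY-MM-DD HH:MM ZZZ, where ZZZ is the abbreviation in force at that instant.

2023-01-03 03:40 EAK

Query: 2023-01-02 23:25 UTC
Rule 1/4 (EAK, +04:15): 2022-08-25 11:37 UTC ≤ query < 2023-01-03 03:31 UTC
23·60 + 25 + 255 = 1660 min
1660 = 1·1440 + 220; 220 = 3·60 + 40 → 03:40, 2023-01-02 + 1 day = 2023-01-03
→ 2023-01-03 03:40 EAK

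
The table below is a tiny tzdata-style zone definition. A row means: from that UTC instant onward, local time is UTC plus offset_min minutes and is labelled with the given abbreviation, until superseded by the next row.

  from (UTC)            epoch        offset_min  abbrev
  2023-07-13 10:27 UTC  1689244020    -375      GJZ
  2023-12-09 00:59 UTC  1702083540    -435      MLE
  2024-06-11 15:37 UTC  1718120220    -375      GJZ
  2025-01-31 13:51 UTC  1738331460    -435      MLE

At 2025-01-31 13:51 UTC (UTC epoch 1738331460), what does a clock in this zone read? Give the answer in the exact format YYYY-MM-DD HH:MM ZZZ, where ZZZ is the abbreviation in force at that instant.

2025-01-31 06:36 MLE

Query: 2025-01-31 13:51 UTC
Rule 4/4 (MLE, -07:15): 2025-01-31 13:51 UTC ≤ query < +∞
13·60 + 51 - 435 = 396 min
396 = 0·1440 + 396; 396 = 6·60 + 36 → 06:36, same day
→ 2025-01-31 06:36 MLE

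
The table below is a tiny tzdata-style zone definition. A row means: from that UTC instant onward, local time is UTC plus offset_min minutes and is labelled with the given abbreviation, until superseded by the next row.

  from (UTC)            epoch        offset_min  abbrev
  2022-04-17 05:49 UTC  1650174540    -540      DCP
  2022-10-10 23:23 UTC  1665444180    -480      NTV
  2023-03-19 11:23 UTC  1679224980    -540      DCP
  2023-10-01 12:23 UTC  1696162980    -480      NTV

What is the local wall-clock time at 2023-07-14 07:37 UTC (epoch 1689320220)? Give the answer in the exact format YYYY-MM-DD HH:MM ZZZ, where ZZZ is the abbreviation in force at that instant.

Query: 2023-07-14 07:37 UTC
Rule 3/4 (DCP, -09:00): 2023-03-19 11:23 UTC ≤ query < 2023-10-01 12:23 UTC
7·60 + 37 - 540 = -83 min
-83 = -1·1440 + 1357; 1357 = 22·60 + 37 → 22:37, 2023-07-14 - 1 day = 2023-07-13
→ 2023-07-13 22:37 DCP

2023-07-13 22:37 DCP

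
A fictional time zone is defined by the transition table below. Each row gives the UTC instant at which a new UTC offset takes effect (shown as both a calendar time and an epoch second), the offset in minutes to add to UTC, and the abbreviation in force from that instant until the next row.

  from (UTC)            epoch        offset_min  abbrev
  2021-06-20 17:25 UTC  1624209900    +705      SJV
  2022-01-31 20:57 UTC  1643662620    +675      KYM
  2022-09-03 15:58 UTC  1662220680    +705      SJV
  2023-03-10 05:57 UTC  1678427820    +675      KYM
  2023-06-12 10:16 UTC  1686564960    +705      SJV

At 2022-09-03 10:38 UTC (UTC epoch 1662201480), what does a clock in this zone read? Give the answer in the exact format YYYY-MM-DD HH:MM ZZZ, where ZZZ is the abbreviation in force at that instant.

Query: 2022-09-03 10:38 UTC
Rule 2/5 (KYM, +11:15): 2022-01-31 20:57 UTC ≤ query < 2022-09-03 15:58 UTC
10·60 + 38 + 675 = 1313 min
1313 = 0·1440 + 1313; 1313 = 21·60 + 53 → 21:53, same day
→ 2022-09-03 21:53 KYM

2022-09-03 21:53 KYM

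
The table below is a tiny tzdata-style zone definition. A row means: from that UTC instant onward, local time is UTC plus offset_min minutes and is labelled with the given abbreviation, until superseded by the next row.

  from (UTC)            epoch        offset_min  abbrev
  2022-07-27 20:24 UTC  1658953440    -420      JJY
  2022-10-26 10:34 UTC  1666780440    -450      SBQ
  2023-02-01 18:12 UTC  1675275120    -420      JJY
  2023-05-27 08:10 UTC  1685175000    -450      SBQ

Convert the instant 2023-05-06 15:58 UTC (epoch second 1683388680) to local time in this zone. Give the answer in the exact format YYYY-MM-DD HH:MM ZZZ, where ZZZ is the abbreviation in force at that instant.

2023-05-06 08:58 JJY

Query: 2023-05-06 15:58 UTC
Rule 3/4 (JJY, -07:00): 2023-02-01 18:12 UTC ≤ query < 2023-05-27 08:10 UTC
15·60 + 58 - 420 = 538 min
538 = 0·1440 + 538; 538 = 8·60 + 58 → 08:58, same day
→ 2023-05-06 08:58 JJY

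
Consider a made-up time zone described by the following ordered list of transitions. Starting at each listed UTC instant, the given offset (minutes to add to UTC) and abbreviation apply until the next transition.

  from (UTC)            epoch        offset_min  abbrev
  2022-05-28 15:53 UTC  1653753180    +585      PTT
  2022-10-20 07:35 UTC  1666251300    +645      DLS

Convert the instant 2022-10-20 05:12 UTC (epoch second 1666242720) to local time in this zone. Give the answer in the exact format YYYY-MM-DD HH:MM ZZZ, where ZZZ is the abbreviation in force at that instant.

2022-10-20 14:57 PTT

Query: 2022-10-20 05:12 UTC
Rule 1/2 (PTT, +09:45): 2022-05-28 15:53 UTC ≤ query < 2022-10-20 07:35 UTC
5·60 + 12 + 585 = 897 min
897 = 0·1440 + 897; 897 = 14·60 + 57 → 14:57, same day
→ 2022-10-20 14:57 PTT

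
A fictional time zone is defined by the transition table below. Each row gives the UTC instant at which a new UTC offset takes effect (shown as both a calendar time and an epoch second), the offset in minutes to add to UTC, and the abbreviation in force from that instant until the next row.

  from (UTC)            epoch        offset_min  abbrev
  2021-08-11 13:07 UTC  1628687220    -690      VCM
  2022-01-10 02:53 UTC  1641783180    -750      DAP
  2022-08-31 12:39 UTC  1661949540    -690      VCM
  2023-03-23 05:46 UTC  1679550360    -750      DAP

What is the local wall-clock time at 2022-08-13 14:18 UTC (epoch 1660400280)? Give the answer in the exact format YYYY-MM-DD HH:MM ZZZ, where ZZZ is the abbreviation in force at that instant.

Query: 2022-08-13 14:18 UTC
Rule 2/4 (DAP, -12:30): 2022-01-10 02:53 UTC ≤ query < 2022-08-31 12:39 UTC
14·60 + 18 - 750 = 108 min
108 = 0·1440 + 108; 108 = 1·60 + 48 → 01:48, same day
→ 2022-08-13 01:48 DAP

2022-08-13 01:48 DAP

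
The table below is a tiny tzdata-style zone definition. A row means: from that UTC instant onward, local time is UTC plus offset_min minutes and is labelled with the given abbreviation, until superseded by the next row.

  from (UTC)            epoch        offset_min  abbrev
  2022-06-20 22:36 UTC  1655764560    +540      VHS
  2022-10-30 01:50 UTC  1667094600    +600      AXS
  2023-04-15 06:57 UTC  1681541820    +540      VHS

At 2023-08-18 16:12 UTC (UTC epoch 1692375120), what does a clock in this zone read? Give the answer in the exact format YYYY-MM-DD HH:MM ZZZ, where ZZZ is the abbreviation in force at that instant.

Query: 2023-08-18 16:12 UTC
Rule 3/3 (VHS, +09:00): 2023-04-15 06:57 UTC ≤ query < +∞
16·60 + 12 + 540 = 1512 min
1512 = 1·1440 + 72; 72 = 1·60 + 12 → 01:12, 2023-08-18 + 1 day = 2023-08-19
→ 2023-08-19 01:12 VHS

2023-08-19 01:12 VHS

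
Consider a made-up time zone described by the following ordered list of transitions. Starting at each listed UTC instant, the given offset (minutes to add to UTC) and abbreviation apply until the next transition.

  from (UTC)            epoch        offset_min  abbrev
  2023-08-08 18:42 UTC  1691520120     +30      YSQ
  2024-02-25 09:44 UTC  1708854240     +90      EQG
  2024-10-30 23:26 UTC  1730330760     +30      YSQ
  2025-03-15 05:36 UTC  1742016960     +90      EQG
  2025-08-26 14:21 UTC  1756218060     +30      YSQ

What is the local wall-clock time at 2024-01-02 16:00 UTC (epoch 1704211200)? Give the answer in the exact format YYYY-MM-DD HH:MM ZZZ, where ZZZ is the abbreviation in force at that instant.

Query: 2024-01-02 16:00 UTC
Rule 1/5 (YSQ, +00:30): 2023-08-08 18:42 UTC ≤ query < 2024-02-25 09:44 UTC
16·60 + 0 + 30 = 990 min
990 = 0·1440 + 990; 990 = 16·60 + 30 → 16:30, same day
→ 2024-01-02 16:30 YSQ

2024-01-02 16:30 YSQ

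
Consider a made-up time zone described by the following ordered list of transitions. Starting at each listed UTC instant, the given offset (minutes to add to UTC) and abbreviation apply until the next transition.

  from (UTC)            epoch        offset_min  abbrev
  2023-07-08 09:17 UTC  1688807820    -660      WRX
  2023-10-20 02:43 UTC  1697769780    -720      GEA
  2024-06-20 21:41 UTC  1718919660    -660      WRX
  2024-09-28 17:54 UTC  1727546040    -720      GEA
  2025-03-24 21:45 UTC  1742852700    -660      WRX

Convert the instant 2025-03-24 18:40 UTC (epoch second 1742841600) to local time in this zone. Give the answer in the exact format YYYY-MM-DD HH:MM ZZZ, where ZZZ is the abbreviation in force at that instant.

Query: 2025-03-24 18:40 UTC
Rule 4/5 (GEA, -12:00): 2024-09-28 17:54 UTC ≤ query < 2025-03-24 21:45 UTC
18·60 + 40 - 720 = 400 min
400 = 0·1440 + 400; 400 = 6·60 + 40 → 06:40, same day
→ 2025-03-24 06:40 GEA

2025-03-24 06:40 GEA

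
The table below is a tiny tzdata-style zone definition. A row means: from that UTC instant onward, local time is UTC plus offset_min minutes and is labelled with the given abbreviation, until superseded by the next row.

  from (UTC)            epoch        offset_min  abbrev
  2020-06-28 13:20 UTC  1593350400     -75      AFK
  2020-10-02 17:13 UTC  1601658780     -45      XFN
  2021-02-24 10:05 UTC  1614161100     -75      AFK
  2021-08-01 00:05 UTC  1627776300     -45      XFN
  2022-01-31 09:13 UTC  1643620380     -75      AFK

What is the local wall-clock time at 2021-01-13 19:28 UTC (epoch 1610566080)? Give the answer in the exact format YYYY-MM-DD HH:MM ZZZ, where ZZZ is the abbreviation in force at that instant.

Query: 2021-01-13 19:28 UTC
Rule 2/5 (XFN, -00:45): 2020-10-02 17:13 UTC ≤ query < 2021-02-24 10:05 UTC
19·60 + 28 - 45 = 1123 min
1123 = 0·1440 + 1123; 1123 = 18·60 + 43 → 18:43, same day
→ 2021-01-13 18:43 XFN

2021-01-13 18:43 XFN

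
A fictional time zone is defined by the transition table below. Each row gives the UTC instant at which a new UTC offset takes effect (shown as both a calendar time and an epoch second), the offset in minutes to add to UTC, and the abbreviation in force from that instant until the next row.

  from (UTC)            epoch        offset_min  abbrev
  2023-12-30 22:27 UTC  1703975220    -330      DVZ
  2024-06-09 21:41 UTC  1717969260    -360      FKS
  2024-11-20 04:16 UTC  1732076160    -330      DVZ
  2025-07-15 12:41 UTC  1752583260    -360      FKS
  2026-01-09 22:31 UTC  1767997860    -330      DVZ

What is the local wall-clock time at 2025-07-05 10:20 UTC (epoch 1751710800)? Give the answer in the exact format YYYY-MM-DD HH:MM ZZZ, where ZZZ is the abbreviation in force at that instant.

2025-07-05 04:50 DVZ

Query: 2025-07-05 10:20 UTC
Rule 3/5 (DVZ, -05:30): 2024-11-20 04:16 UTC ≤ query < 2025-07-15 12:41 UTC
10·60 + 20 - 330 = 290 min
290 = 0·1440 + 290; 290 = 4·60 + 50 → 04:50, same day
→ 2025-07-05 04:50 DVZ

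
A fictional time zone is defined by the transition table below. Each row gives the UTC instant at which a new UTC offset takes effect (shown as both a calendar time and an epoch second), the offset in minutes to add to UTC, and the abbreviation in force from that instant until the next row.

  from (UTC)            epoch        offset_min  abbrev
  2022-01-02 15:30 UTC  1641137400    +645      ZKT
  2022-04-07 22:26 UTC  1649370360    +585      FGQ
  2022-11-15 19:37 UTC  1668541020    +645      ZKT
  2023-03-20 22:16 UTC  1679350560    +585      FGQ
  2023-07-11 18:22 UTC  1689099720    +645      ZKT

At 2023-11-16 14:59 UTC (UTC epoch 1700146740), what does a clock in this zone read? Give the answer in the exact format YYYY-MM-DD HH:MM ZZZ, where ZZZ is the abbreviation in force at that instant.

2023-11-17 01:44 ZKT

Query: 2023-11-16 14:59 UTC
Rule 5/5 (ZKT, +10:45): 2023-07-11 18:22 UTC ≤ query < +∞
14·60 + 59 + 645 = 1544 min
1544 = 1·1440 + 104; 104 = 1·60 + 44 → 01:44, 2023-11-16 + 1 day = 2023-11-17
→ 2023-11-17 01:44 ZKT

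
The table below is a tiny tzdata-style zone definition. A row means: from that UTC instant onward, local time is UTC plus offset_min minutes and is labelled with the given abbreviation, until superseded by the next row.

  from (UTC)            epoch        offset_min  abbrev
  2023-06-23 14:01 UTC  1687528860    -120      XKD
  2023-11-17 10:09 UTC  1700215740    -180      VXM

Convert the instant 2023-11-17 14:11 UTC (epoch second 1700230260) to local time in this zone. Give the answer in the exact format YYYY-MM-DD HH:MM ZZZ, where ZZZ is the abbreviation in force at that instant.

Query: 2023-11-17 14:11 UTC
Rule 2/2 (VXM, -03:00): 2023-11-17 10:09 UTC ≤ query < +∞
14·60 + 11 - 180 = 671 min
671 = 0·1440 + 671; 671 = 11·60 + 11 → 11:11, same day
→ 2023-11-17 11:11 VXM

2023-11-17 11:11 VXM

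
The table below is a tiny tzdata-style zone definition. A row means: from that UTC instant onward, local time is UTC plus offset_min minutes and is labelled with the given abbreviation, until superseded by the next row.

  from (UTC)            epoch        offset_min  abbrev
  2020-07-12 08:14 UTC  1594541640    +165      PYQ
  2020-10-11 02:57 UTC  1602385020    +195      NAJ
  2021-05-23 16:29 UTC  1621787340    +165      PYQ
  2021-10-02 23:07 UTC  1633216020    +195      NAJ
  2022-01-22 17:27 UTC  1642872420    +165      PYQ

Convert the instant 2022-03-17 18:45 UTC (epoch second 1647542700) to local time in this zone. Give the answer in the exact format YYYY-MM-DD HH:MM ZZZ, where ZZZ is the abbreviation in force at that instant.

2022-03-17 21:30 PYQ

Query: 2022-03-17 18:45 UTC
Rule 5/5 (PYQ, +02:45): 2022-01-22 17:27 UTC ≤ query < +∞
18·60 + 45 + 165 = 1290 min
1290 = 0·1440 + 1290; 1290 = 21·60 + 30 → 21:30, same day
→ 2022-03-17 21:30 PYQ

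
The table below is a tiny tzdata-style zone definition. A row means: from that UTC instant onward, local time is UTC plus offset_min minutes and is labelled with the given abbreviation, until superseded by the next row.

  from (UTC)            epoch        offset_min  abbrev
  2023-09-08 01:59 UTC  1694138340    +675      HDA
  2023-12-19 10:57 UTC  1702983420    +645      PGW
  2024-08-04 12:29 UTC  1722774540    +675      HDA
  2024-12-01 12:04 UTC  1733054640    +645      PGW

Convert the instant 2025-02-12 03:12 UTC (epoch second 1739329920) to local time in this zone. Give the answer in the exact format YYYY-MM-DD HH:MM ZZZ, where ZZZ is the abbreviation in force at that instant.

2025-02-12 13:57 PGW

Query: 2025-02-12 03:12 UTC
Rule 4/4 (PGW, +10:45): 2024-12-01 12:04 UTC ≤ query < +∞
3·60 + 12 + 645 = 837 min
837 = 0·1440 + 837; 837 = 13·60 + 57 → 13:57, same day
→ 2025-02-12 13:57 PGW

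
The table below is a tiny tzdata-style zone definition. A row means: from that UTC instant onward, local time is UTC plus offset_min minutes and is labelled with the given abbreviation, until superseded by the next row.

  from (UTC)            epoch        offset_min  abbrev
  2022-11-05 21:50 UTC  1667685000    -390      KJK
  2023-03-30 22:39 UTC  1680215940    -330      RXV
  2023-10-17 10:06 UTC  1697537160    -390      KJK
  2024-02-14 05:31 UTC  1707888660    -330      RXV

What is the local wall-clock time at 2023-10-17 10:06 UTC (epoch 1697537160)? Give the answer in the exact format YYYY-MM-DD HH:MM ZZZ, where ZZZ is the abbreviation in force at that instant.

Query: 2023-10-17 10:06 UTC
Rule 3/4 (KJK, -06:30): 2023-10-17 10:06 UTC ≤ query < 2024-02-14 05:31 UTC
10·60 + 6 - 390 = 216 min
216 = 0·1440 + 216; 216 = 3·60 + 36 → 03:36, same day
→ 2023-10-17 03:36 KJK

2023-10-17 03:36 KJK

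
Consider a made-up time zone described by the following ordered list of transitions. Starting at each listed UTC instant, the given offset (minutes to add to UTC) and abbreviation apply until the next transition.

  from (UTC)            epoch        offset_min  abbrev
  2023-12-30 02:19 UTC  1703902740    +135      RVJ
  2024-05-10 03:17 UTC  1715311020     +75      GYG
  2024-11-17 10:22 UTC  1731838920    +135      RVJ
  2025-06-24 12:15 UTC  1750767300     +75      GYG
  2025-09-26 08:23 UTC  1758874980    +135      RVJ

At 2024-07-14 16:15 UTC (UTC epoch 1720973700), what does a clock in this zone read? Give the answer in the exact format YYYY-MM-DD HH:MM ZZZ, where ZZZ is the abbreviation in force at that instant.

Query: 2024-07-14 16:15 UTC
Rule 2/5 (GYG, +01:15): 2024-05-10 03:17 UTC ≤ query < 2024-11-17 10:22 UTC
16·60 + 15 + 75 = 1050 min
1050 = 0·1440 + 1050; 1050 = 17·60 + 30 → 17:30, same day
→ 2024-07-14 17:30 GYG

2024-07-14 17:30 GYG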